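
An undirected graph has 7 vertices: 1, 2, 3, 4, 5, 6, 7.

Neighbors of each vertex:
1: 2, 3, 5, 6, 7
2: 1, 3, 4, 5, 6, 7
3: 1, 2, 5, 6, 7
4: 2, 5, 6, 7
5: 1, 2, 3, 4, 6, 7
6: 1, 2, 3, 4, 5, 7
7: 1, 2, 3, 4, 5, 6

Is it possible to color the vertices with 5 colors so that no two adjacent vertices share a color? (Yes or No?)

No

1, 2, 3, 5, 6, 7 are mutually adjacent (a clique of size 6), so at least 6 colors are needed.
So 5 colors are not enough.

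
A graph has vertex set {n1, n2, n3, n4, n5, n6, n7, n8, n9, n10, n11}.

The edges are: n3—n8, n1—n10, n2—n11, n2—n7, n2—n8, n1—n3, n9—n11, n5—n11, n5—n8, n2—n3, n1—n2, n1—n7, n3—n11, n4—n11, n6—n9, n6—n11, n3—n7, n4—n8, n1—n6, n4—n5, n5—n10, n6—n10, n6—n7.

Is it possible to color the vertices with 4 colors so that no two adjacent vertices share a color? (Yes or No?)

The chromatic number is 4. n1, n2, n3, n7 are mutually adjacent (a clique of size 4), so at least 4 colors are needed.
4 colors suffice: color red → {n1, n8, n11}; color blue → {n3, n5, n6}; color green → {n2, n4, n9, n10}; color yellow → {n7}.
That is already a proper 4-coloring.

Yes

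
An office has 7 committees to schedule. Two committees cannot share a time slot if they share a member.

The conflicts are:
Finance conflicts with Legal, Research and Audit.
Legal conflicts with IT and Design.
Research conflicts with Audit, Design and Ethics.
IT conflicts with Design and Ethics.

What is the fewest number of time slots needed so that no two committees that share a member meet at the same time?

3

Finance, Research, Audit all conflict with each other, so at least 3 time slots are needed.
3 time slots suffice: time slot 1 → {Research, IT}; time slot 2 → {Finance, Design, Ethics}; time slot 3 → {Legal, Audit}. Each listed conflict is separated.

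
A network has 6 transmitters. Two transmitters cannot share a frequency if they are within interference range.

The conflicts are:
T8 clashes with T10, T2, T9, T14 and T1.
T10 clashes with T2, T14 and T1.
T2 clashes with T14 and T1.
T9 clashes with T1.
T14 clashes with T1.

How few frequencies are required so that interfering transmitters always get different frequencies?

5

T8, T10, T2, T14, T1 are mutually in conflict, so at least 5 frequencies are needed.
5 frequencies suffice: frequency 1 → {T1}; frequency 2 → {T8}; frequency 3 → {T2, T9}; frequency 4 → {T10}; frequency 5 → {T14}. No two conflicting transmitters share a frequency.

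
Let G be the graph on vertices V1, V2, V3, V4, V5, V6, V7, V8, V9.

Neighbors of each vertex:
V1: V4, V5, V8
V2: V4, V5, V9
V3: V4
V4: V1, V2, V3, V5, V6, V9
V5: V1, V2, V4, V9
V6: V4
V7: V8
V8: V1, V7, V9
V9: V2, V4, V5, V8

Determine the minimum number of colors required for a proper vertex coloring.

V2, V4, V5, V9 are mutually adjacent (a clique of size 4), so at least 4 colors are needed.
4 colors suffice: V1=2, V2=4, V3=2, V4=1, V5=3, V6=2, V7=2, V8=1, V9=2. Every edge joins two different colors.

4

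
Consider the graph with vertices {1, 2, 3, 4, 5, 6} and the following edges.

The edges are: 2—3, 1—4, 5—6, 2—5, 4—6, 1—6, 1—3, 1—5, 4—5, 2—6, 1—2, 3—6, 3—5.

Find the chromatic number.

5

1, 2, 3, 5, 6 are mutually adjacent (a clique of size 5), so at least 5 colors are needed.
5 colors suffice: color red → {6}; color blue → {5}; color green → {1}; color yellow → {3, 4}; color purple → {2}. Each edge has distinct colors on its endpoints.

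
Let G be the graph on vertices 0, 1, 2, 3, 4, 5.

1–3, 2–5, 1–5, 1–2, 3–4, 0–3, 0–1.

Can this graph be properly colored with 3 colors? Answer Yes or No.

The chromatic number is 3. 1, 2, 5 are mutually adjacent, so at least 3 colors are needed.
3 colors suffice: color red → {1, 4}; color blue → {2, 3}; color green → {0, 5}.
That is already a proper 3-coloring.

Yes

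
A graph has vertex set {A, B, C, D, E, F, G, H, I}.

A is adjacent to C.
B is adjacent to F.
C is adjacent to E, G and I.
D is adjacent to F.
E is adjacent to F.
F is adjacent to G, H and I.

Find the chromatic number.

F and G are adjacent, so at least 2 colors are needed.
2 colors suffice: A=blue, B=blue, C=red, D=blue, E=blue, F=red, G=blue, H=blue, I=blue. Each edge has distinct colors on its endpoints.

2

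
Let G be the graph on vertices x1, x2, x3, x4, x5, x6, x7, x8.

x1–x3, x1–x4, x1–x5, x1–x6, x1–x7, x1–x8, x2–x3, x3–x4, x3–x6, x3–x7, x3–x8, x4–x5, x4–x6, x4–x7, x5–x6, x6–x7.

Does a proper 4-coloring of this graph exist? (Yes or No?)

x1, x3, x4, x6, x7 are mutually adjacent (a clique of size 5), so at least 5 colors are needed.
So 4 colors are not enough.

No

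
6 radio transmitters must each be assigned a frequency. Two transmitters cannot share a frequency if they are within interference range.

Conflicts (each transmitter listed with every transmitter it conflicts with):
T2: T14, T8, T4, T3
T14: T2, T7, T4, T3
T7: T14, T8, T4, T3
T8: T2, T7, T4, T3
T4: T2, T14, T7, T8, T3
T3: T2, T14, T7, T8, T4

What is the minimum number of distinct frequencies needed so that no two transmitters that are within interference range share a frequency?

4

T7, T8, T4, T3 pairwise conflict, so at least 4 frequencies are needed.
4 frequencies suffice: frequency 1 → {T4}; frequency 2 → {T3}; frequency 3 → {T14, T8}; frequency 4 → {T2, T7}. Each listed conflict is separated.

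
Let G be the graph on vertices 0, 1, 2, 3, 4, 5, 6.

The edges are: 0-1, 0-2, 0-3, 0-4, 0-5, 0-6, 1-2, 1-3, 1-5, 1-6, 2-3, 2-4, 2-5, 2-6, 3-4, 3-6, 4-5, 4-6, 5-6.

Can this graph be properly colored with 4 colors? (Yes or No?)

No

0, 2, 3, 4, 6 are pairwise adjacent (a clique of size 5), so at least 5 colors are needed.
So 4 colors are not enough.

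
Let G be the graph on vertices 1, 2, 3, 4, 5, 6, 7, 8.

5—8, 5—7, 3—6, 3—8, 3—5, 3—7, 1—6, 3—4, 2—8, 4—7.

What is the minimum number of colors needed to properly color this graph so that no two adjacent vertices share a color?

3, 5, 8 are mutually adjacent, so at least 3 colors are needed.
3 colors suffice: color red → {1, 2, 3}; color blue → {6, 7, 8}; color green → {4, 5}. No two adjacent vertices share a color.

3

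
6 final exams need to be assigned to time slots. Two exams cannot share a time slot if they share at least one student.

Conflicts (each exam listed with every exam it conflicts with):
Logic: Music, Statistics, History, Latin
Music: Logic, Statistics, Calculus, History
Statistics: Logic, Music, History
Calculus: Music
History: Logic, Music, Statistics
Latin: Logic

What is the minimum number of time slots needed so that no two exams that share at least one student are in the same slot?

4

Logic, Music, Statistics, History all conflict with each other, so at least 4 time slots are needed.
Using 4 time slots: Logic=2, Music=1, Statistics=3, Calculus=2, History=4, Latin=1. Every pair that conflicts lands in different time slots.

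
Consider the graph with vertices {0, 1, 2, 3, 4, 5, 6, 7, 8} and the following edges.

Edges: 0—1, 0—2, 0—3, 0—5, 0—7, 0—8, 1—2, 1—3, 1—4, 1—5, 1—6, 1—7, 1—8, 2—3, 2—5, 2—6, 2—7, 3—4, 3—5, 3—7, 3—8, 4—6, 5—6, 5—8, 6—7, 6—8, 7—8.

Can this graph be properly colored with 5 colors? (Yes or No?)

Yes

The chromatic number is 5. 0, 1, 2, 3, 5 form a clique, so at least 5 colors are needed.
A valid assignment using 5 colors: 0=e, 1=a, 2=c, 3=b, 4=c, 5=d, 6=b, 7=d, 8=c.
That is already a proper 5-coloring.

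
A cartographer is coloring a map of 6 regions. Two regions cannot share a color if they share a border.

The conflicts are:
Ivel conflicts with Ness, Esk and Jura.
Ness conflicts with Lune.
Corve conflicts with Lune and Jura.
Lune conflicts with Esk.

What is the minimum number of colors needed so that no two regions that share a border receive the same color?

3

The cycle Lune-Corve-Jura-Ivel-Ness-Lune has odd length 5, so it cannot be 2-colored; at least 3 colors are needed.
A valid assignment using 3 colors: Ivel=1, Ness=2, Corve=3, Lune=1, Esk=2, Jura=2. No two conflicting regions share a color.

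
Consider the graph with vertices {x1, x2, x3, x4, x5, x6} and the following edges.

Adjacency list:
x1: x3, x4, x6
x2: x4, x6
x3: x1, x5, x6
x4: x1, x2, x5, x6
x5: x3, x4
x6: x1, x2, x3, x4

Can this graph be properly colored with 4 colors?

The chromatic number is 3. x1, x3, x6 form a triangle, so at least 3 colors are needed.
3 colors suffice: x1=3, x2=3, x3=1, x4=1, x5=2, x6=2.
Since 4 ≥ 3, a proper 4-coloring certainly exists.

Yes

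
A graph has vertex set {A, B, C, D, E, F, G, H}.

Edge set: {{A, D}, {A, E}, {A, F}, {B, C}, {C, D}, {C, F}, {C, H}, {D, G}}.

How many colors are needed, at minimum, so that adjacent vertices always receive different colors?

A and F are adjacent, so at least 2 colors are needed.
2 colors suffice: color 1 → {A, C, G}; color 2 → {B, D, E, F, H}. Every edge joins two different colors.

2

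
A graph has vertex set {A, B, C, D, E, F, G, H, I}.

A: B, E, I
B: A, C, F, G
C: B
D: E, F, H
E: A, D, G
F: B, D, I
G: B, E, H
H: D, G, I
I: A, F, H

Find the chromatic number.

3

The cycle A-I-H-G-B-A has odd length 5, so it cannot be 2-colored; at least 3 colors are needed.
One proper 3-coloring: A=blue, B=red, C=blue, D=green, E=red, F=blue, G=blue, H=red, I=green. Every edge joins two different colors.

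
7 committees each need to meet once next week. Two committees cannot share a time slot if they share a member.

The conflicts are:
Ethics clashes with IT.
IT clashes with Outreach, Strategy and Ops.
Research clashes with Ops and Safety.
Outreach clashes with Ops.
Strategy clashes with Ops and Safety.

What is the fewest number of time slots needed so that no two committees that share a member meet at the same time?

IT, Outreach, Ops are mutually in conflict, so at least 3 time slots are needed.
Using 3 time slots: Ethics=2, IT=1, Research=3, Outreach=3, Strategy=3, Ops=2, Safety=1. Every pair that conflicts lands in different time slots.

3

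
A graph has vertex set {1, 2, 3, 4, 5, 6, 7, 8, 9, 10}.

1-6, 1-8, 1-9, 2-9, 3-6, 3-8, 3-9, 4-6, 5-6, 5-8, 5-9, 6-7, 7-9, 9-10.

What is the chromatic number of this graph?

5 and 8 are adjacent, so at least 2 colors are needed.
2 colors suffice: 1=blue, 2=blue, 3=blue, 4=blue, 5=blue, 6=red, 7=blue, 8=red, 9=red, 10=blue. No two adjacent vertices share a color.

2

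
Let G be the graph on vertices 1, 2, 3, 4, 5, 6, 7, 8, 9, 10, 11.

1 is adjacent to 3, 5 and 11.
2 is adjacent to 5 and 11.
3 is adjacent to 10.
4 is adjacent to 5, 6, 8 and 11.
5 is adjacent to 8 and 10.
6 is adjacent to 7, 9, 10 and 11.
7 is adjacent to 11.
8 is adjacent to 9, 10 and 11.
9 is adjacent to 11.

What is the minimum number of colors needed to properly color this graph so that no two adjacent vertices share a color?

3

4, 8, 11 form a triangle, so at least 3 colors are needed.
3 colors suffice: color red → {3, 5, 11}; color blue → {1, 2, 6, 8}; color green → {4, 7, 9, 10}. Every edge joins two different colors.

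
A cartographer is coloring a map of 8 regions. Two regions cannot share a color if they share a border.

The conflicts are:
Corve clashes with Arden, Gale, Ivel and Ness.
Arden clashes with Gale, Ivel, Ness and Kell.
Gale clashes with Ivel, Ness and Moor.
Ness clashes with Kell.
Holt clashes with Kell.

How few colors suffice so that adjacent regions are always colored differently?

Corve, Arden, Gale, Ivel pairwise conflict, so at least 4 colors are needed.
4 colors suffice: color 1 → {Arden, Moor, Holt}; color 2 → {Gale, Kell}; color 3 → {Ivel, Ness}; color 4 → {Corve}. Every pair that conflicts lands in different colors.

4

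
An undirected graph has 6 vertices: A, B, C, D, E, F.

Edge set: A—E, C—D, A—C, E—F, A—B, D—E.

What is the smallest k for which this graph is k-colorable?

2

A and B are adjacent, so at least 2 colors are needed.
2 colors suffice: color red → {A, D, F}; color blue → {B, C, E}. Each edge has distinct colors on its endpoints.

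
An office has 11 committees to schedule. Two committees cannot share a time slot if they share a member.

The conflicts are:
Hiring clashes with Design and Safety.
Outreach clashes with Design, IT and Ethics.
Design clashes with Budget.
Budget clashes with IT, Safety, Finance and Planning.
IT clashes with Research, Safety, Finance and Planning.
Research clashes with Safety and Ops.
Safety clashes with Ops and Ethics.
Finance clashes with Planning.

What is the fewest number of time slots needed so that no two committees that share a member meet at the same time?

Budget, IT, Finance, Planning are mutually in conflict, so at least 4 time slots are needed.
4 time slots suffice: Hiring=3, Outreach=2, Design=1, Budget=3, IT=1, Research=3, Safety=2, Ops=1, Finance=4, Planning=2, Ethics=1. Every pair that conflicts lands in different time slots.

4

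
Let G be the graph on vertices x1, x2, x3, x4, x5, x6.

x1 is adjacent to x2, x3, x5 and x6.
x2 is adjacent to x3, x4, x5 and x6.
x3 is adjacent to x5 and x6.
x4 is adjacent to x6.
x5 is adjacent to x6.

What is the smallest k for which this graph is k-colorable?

5

x1, x2, x3, x5, x6 form a clique, so at least 5 colors are needed.
5 colors suffice: color red → {x2}; color blue → {x6}; color green → {x4, x5}; color yellow → {x1}; color purple → {x3}. Each edge has distinct colors on its endpoints.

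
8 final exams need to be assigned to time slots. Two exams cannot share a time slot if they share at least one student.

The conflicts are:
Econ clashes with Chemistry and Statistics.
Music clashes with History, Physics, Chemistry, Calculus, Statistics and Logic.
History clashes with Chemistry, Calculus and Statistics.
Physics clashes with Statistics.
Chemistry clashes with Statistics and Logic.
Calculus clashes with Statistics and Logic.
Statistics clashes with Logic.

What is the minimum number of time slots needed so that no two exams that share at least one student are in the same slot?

4

Music, History, Calculus, Statistics all conflict with each other, so at least 4 time slots are needed.
4 time slots suffice: time slot 1 → {Statistics}; time slot 2 → {Econ, Music}; time slot 3 → {Physics, Chemistry, Calculus}; time slot 4 → {History, Logic}. Each listed conflict is separated.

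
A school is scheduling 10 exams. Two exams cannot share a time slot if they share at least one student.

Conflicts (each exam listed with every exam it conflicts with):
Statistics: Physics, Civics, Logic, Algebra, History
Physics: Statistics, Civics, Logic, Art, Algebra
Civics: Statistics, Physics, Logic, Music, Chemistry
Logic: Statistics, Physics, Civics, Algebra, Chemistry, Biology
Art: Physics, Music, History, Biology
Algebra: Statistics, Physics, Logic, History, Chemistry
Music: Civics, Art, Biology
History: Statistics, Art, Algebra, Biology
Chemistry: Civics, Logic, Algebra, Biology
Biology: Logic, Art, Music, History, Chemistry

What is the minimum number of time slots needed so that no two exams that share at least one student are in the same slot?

Statistics, Physics, Logic, Algebra are mutually in conflict, so at least 4 time slots are needed.
4 time slots suffice: Statistics=4, Physics=3, Civics=2, Logic=1, Art=4, Algebra=2, Music=1, History=1, Chemistry=3, Biology=2. No two conflicting exams share a time slot.

4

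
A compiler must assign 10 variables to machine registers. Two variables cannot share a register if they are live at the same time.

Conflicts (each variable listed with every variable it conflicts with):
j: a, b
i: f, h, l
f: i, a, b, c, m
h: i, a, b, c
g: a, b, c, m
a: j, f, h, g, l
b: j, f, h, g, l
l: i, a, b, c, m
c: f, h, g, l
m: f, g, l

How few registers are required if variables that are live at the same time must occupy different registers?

i and l conflict, so at least 2 registers are needed.
A valid assignment using 2 registers: j=1, i=2, f=1, h=1, g=1, a=2, b=2, l=1, c=2, m=2. Every pair that conflicts lands in different registers.

2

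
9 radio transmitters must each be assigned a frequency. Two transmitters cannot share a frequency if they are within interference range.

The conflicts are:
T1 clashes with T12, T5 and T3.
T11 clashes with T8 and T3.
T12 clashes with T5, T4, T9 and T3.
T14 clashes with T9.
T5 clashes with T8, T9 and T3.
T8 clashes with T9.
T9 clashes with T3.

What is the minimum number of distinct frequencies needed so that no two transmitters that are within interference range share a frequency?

T1, T12, T5, T3 all conflict with each other, so at least 4 frequencies are needed.
Using 4 frequencies: T1=2, T11=2, T12=4, T14=1, T5=3, T8=1, T4=1, T9=2, T3=1. Every pair that conflicts lands in different frequencies.

4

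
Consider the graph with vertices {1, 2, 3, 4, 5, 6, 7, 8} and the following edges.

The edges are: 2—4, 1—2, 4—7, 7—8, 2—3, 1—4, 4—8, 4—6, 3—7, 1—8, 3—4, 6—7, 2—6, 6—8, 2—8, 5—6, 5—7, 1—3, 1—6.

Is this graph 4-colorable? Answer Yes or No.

1, 2, 4, 6, 8 are pairwise adjacent (a clique of size 5), so at least 5 colors are needed.
So 4 colors are not enough.

No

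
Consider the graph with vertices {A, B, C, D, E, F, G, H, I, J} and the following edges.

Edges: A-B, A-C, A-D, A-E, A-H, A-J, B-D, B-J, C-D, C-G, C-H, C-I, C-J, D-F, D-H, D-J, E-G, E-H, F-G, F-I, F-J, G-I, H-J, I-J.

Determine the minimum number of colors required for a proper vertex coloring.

A, C, D, H, J form a clique, so at least 5 colors are needed.
5 colors suffice: color red → {G, J}; color blue → {A, I}; color green → {D, E}; color yellow → {B, C, F}; color purple → {H}. Each edge has distinct colors on its endpoints.

5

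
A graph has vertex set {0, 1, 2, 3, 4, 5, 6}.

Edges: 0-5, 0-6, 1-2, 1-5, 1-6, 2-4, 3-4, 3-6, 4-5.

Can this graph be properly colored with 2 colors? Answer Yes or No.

The cycle 4-5-1-6-3-4 has odd length 5, so it cannot be 2-colored; at least 3 colors are needed.
So 2 colors are not enough.

No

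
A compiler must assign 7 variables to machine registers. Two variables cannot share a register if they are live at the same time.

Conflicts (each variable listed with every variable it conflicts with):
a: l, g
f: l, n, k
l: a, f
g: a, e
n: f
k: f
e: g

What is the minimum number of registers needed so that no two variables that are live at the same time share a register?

f and k conflict, so at least 2 registers are needed.
2 registers suffice: a=1, f=1, l=2, g=2, n=2, k=2, e=1. No two conflicting variables share a register.

2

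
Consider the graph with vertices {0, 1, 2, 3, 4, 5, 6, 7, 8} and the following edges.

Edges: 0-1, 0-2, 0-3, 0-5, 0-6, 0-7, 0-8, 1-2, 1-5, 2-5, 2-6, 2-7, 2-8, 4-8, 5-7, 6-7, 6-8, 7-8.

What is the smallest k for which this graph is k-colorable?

5

0, 2, 6, 7, 8 are pairwise adjacent (a clique of size 5), so at least 5 colors are needed.
One proper 5-coloring: 0=a, 1=c, 2=b, 3=b, 4=a, 5=d, 6=e, 7=c, 8=d. No two adjacent vertices share a color.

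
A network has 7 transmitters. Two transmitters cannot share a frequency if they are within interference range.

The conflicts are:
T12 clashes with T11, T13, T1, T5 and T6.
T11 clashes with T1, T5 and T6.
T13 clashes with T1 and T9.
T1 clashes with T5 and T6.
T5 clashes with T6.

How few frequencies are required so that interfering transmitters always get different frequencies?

5

T12, T11, T1, T5, T6 all conflict with each other, so at least 5 frequencies are needed.
5 frequencies suffice: frequency 1 → {T1, T9}; frequency 2 → {T12}; frequency 3 → {T11, T13}; frequency 4 → {T6}; frequency 5 → {T5}. No two conflicting transmitters share a frequency.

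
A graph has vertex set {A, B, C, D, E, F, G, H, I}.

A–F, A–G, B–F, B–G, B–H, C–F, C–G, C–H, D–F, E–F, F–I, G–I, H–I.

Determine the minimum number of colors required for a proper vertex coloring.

2

G and I are adjacent, so at least 2 colors are needed.
A valid assignment using 2 colors: A=blue, B=blue, C=blue, D=blue, E=blue, F=red, G=red, H=red, I=blue. No two adjacent vertices share a color.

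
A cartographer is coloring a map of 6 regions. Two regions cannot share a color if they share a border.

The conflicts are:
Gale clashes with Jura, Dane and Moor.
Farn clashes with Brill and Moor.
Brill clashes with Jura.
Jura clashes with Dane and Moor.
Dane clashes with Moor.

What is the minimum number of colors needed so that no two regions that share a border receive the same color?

Gale, Jura, Dane, Moor all conflict with each other, so at least 4 colors are needed.
4 colors suffice: color 1 → {Brill, Moor}; color 2 → {Farn, Jura}; color 3 → {Gale}; color 4 → {Dane}. Each listed conflict is separated.

4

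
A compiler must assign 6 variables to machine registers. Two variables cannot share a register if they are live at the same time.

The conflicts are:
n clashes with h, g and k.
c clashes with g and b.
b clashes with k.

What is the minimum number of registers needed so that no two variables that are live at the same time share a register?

The cycle k-n-g-c-b-k has odd length 5, so it cannot be 2-colored; at least 3 registers are needed.
Using 3 registers: n=1, c=1, h=2, g=2, b=2, k=3. No two conflicting variables share a register.

3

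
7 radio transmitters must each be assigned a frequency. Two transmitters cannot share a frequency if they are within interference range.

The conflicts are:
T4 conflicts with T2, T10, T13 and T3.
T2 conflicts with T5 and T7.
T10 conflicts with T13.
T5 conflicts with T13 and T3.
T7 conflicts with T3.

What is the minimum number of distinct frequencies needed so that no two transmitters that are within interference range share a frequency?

T4, T10, T13 all conflict with each other, so at least 3 frequencies are needed.
3 frequencies suffice: T4=1, T2=2, T10=3, T5=1, T13=2, T7=1, T3=2. No two conflicting transmitters share a frequency.

3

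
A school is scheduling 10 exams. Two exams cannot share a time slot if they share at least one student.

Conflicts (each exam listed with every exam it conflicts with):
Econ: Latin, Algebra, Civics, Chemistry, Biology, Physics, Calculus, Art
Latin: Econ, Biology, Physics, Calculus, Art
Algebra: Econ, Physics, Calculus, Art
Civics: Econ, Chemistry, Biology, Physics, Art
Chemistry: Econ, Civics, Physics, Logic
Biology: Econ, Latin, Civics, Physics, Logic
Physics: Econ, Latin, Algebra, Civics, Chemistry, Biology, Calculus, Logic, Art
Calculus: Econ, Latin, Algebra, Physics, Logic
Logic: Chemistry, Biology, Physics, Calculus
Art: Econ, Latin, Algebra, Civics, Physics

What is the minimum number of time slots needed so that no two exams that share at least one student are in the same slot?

Econ, Civics, Biology, Physics pairwise conflict, so at least 4 time slots are needed.
4 time slots suffice: Econ=2, Latin=4, Algebra=4, Civics=4, Chemistry=3, Biology=3, Physics=1, Calculus=3, Logic=2, Art=3. Every pair that conflicts lands in different time slots.

4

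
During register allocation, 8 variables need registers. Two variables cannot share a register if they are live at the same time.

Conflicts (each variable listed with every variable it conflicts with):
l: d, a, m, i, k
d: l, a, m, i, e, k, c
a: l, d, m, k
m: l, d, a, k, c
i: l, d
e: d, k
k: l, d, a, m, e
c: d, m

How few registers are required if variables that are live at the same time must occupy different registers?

5

l, d, a, m, k are mutually in conflict, so at least 5 registers are needed.
Using 5 registers: l=4, d=1, a=5, m=2, i=2, e=2, k=3, c=3. Every pair that conflicts lands in different registers.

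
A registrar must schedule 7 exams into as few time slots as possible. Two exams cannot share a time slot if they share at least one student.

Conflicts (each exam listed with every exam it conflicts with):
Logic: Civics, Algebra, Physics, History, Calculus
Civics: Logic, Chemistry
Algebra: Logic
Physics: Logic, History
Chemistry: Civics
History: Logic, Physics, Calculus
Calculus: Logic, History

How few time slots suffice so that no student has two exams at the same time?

3

Logic, Physics, History pairwise conflict, so at least 3 time slots are needed.
Using 3 time slots: Logic=1, Civics=2, Algebra=2, Physics=3, Chemistry=1, History=2, Calculus=3. No two conflicting exams share a time slot.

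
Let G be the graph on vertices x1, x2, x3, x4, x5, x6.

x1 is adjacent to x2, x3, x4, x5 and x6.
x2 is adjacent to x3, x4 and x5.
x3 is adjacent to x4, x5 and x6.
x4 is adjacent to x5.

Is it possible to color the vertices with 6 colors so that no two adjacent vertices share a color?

The chromatic number is 5. x1, x2, x3, x4, x5 are pairwise adjacent (a clique of size 5), so at least 5 colors are needed.
5 colors suffice: color 1 → {x3}; color 2 → {x1}; color 3 → {x2, x6}; color 4 → {x5}; color 5 → {x4}.
Since 6 ≥ 5, a proper 6-coloring certainly exists.

Yes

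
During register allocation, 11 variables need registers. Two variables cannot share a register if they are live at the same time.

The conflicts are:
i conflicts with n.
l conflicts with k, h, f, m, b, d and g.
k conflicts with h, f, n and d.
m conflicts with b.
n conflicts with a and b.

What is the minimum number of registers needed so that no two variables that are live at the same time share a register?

3

l, k, h are mutually in conflict, so at least 3 registers are needed.
3 registers suffice: register 1 → {l, n}; register 2 → {i, k, a, b, g}; register 3 → {h, f, m, d}. No two conflicting variables share a register.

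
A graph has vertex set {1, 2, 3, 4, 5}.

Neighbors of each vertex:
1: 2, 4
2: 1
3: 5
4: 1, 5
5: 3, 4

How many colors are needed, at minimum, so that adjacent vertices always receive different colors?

2

1 and 2 are adjacent, so at least 2 colors are needed.
2 colors suffice: color red → {1, 5}; color blue → {2, 3, 4}. No two adjacent vertices share a color.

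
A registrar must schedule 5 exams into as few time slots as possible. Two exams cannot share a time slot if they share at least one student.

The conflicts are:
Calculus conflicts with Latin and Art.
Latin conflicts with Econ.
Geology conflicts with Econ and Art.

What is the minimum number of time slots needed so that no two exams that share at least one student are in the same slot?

3

The cycle Latin-Econ-Geology-Art-Calculus-Latin has odd length 5, so it cannot be 2-colored; at least 3 time slots are needed.
Using 3 time slots: Calculus=1, Latin=3, Geology=1, Econ=2, Art=2. Each listed conflict is separated.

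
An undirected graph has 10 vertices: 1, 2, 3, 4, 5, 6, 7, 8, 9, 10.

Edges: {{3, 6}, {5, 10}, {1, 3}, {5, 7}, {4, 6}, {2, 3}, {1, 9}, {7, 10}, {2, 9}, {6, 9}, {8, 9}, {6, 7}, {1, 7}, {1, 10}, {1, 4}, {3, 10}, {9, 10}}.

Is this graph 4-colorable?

The chromatic number is 3. 1, 9, 10 form a triangle, so at least 3 colors are needed.
3 colors suffice: 1=blue, 2=blue, 3=red, 4=red, 5=blue, 6=blue, 7=red, 8=blue, 9=red, 10=green.
Since 4 ≥ 3, a proper 4-coloring certainly exists.

Yes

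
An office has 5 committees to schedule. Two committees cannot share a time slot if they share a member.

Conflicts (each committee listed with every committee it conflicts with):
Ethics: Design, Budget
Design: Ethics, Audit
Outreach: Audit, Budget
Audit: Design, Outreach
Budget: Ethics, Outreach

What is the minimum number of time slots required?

3

The cycle Audit-Outreach-Budget-Ethics-Design-Audit has odd length 5, so it cannot be 2-colored; at least 3 time slots are needed.
A valid assignment using 3 time slots: Ethics=2, Design=1, Outreach=2, Audit=3, Budget=1. Every pair that conflicts lands in different time slots.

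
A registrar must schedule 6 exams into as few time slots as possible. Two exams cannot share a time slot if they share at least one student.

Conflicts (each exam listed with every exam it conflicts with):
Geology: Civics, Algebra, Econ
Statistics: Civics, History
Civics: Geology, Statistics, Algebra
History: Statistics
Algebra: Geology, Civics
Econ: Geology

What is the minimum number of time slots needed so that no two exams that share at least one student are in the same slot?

Geology, Civics, Algebra pairwise conflict, so at least 3 time slots are needed.
3 time slots suffice: time slot 1 → {Geology, Statistics}; time slot 2 → {Civics, History, Econ}; time slot 3 → {Algebra}. No two conflicting exams share a time slot.

3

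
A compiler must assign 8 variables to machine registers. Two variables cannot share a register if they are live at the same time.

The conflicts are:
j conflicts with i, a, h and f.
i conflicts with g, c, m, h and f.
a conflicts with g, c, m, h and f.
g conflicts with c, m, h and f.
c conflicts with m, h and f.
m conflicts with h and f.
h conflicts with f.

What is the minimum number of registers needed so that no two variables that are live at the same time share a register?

a, g, c, m, h, f all conflict with each other, so at least 6 registers are needed.
6 registers suffice: register 1 → {f}; register 2 → {h}; register 3 → {j, m}; register 4 → {c}; register 5 → {i, a}; register 6 → {g}. Every pair that conflicts lands in different registers.

6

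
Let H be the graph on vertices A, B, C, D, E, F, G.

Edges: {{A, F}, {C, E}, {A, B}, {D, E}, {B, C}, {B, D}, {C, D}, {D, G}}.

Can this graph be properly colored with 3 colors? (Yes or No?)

Yes

The chromatic number is 3. C, D, E form a triangle, so at least 3 colors are needed.
3 colors suffice: color red → {A, D}; color blue → {C, F, G}; color green → {B, E}.
That is already a proper 3-coloring.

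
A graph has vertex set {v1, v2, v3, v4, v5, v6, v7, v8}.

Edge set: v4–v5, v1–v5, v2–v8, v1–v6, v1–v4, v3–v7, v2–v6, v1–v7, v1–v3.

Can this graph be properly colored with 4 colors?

Yes

The chromatic number is 3. v1, v3, v7 form a triangle, so at least 3 colors are needed.
One proper 3-coloring: v1=1, v2=1, v3=3, v4=3, v5=2, v6=2, v7=2, v8=2.
Since 4 ≥ 3, a proper 4-coloring certainly exists.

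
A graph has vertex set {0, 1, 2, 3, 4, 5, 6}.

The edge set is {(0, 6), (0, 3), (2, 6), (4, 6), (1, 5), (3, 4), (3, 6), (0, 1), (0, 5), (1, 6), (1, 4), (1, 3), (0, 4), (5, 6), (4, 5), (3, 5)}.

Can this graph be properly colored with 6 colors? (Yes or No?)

Yes

The chromatic number is 6. 0, 1, 3, 4, 5, 6 are mutually adjacent (a clique of size 6), so at least 6 colors are needed.
A valid assignment using 6 colors: 0=b, 1=c, 2=b, 3=e, 4=f, 5=d, 6=a.
That is already a proper 6-coloring.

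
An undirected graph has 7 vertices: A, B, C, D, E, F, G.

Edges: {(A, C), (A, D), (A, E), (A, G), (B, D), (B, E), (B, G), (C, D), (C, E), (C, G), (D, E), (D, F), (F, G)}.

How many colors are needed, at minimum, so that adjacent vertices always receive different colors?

4

A, C, D, E are pairwise adjacent (a clique of size 4), so at least 4 colors are needed.
4 colors suffice: A=yellow, B=green, C=green, D=red, E=blue, F=blue, G=red. No two adjacent vertices share a color.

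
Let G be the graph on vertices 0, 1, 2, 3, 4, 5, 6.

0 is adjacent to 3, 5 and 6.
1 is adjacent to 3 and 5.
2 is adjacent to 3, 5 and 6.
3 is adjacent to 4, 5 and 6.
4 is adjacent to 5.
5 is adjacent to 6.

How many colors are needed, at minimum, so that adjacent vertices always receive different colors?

2, 3, 5, 6 are pairwise adjacent (a clique of size 4), so at least 4 colors are needed.
4 colors suffice: 0=yellow, 1=green, 2=yellow, 3=red, 4=green, 5=blue, 6=green. Every edge joins two different colors.

4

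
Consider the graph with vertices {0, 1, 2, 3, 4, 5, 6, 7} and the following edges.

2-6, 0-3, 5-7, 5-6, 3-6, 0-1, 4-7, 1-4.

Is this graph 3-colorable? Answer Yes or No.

Yes

The chromatic number is 3. The cycle 1-0-3-6-5-7-4-1 has odd length 7, so it cannot be 2-colored; at least 3 colors are needed.
One proper 3-coloring: 0=red, 1=blue, 2=blue, 3=blue, 4=green, 5=blue, 6=red, 7=red.
That is already a proper 3-coloring.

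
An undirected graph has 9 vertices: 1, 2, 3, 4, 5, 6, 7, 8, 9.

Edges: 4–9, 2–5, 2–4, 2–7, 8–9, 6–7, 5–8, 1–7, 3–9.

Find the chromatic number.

The cycle 8-5-2-4-9-8 has odd length 5, so it cannot be 2-colored; at least 3 colors are needed.
A valid assignment using 3 colors: 1=blue, 2=blue, 3=blue, 4=green, 5=red, 6=blue, 7=red, 8=blue, 9=red. Every edge joins two different colors.

3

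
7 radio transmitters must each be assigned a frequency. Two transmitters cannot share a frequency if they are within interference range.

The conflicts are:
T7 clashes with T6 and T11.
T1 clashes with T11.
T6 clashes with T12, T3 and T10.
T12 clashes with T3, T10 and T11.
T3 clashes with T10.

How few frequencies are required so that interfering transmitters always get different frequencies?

T6, T12, T3, T10 all conflict with each other, so at least 4 frequencies are needed.
4 frequencies suffice: T7=1, T1=1, T6=2, T12=1, T3=3, T10=4, T11=2. Every pair that conflicts lands in different frequencies.

4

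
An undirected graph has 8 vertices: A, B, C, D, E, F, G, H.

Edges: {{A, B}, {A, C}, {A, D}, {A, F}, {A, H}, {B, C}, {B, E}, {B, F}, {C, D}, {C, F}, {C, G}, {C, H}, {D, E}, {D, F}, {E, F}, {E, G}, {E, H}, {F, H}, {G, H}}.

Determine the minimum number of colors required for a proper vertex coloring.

A, C, F, H are mutually adjacent (a clique of size 4), so at least 4 colors are needed.
4 colors suffice: color 1 → {C, E}; color 2 → {F, G}; color 3 → {A}; color 4 → {B, D, H}. Every edge joins two different colors.

4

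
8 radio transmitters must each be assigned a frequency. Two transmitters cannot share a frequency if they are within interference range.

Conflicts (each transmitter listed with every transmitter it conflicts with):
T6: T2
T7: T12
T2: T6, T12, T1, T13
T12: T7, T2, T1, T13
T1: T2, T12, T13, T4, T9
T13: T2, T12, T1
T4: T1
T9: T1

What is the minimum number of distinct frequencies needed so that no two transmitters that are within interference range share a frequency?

T2, T12, T1, T13 pairwise conflict, so at least 4 frequencies are needed.
4 frequencies suffice: frequency 1 → {T6, T7, T1}; frequency 2 → {T12, T4, T9}; frequency 3 → {T2}; frequency 4 → {T13}. Each listed conflict is separated.

4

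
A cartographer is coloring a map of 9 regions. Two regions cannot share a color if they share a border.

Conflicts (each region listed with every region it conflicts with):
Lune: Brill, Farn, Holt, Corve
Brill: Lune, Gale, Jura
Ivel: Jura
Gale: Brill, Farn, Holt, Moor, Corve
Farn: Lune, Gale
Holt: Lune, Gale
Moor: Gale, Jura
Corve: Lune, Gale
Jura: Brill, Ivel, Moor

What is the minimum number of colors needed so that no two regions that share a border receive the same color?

Gale and Farn conflict, so at least 2 colors are needed.
2 colors suffice: color 1 → {Lune, Gale, Jura}; color 2 → {Brill, Ivel, Farn, Holt, Moor, Corve}. Every pair that conflicts lands in different colors.

2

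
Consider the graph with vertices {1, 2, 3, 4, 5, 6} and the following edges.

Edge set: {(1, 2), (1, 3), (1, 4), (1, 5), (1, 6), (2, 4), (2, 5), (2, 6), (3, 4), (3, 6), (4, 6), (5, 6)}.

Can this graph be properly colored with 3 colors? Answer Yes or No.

No

1, 2, 4, 6 are mutually adjacent (a clique of size 4), so at least 4 colors are needed.
So 3 colors are not enough.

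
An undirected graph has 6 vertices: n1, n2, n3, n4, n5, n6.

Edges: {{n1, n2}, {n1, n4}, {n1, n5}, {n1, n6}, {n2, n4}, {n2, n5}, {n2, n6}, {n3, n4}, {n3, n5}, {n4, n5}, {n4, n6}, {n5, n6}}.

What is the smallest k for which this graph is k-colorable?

n1, n2, n4, n5, n6 are pairwise adjacent (a clique of size 5), so at least 5 colors are needed.
5 colors suffice: n1=4, n2=5, n3=3, n4=1, n5=2, n6=3. No two adjacent vertices share a color.

5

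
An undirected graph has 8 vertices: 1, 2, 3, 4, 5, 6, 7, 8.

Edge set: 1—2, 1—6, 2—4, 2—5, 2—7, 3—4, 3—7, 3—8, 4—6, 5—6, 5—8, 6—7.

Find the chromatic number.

3

The cycle 3-7-2-5-8-3 has odd length 5, so it cannot be 2-colored; at least 3 colors are needed.
3 colors suffice: color red → {2, 3, 6}; color blue → {1, 4, 5, 7}; color green → {8}. No two adjacent vertices share a color.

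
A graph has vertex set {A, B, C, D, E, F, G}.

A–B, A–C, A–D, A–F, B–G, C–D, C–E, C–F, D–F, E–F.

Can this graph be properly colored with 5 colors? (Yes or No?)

Yes

The chromatic number is 4. A, C, D, F are pairwise adjacent (a clique of size 4), so at least 4 colors are needed.
4 colors suffice: A=3, B=1, C=1, D=4, E=3, F=2, G=2.
Since 5 ≥ 4, a proper 5-coloring certainly exists.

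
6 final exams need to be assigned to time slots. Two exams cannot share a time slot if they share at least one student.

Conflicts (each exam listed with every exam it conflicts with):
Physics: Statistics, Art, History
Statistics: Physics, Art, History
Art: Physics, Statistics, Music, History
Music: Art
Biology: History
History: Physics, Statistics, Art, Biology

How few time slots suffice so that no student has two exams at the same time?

4

Physics, Statistics, Art, History are mutually in conflict, so at least 4 time slots are needed.
4 time slots suffice: time slot 1 → {Art, Biology}; time slot 2 → {Music, History}; time slot 3 → {Statistics}; time slot 4 → {Physics}. Every pair that conflicts lands in different time slots.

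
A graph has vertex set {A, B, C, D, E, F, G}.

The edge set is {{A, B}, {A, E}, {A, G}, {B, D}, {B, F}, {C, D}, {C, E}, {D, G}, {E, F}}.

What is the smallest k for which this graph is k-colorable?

The cycle C-E-F-B-D-C has odd length 5, so it cannot be 2-colored; at least 3 colors are needed.
A valid assignment using 3 colors: A=3, B=2, C=2, D=1, E=1, F=3, G=2. No two adjacent vertices share a color.

3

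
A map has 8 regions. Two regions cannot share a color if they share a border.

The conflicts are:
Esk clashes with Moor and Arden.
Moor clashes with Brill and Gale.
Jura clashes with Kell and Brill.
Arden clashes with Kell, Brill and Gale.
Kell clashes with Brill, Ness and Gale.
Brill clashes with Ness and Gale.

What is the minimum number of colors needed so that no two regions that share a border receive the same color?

Arden, Kell, Brill, Gale are mutually in conflict, so at least 4 colors are needed.
A valid assignment using 4 colors: Esk=1, Moor=2, Jura=3, Arden=3, Kell=2, Brill=1, Ness=3, Gale=4. Each listed conflict is separated.

4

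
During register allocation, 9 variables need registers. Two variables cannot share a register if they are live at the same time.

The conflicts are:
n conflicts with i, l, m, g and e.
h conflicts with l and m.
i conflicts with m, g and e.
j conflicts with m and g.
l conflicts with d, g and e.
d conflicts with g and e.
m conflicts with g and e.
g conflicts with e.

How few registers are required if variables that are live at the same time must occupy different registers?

5

n, i, m, g, e are mutually in conflict, so at least 5 registers are needed.
Using 5 registers: n=4, h=1, i=5, j=2, l=3, d=4, m=3, g=1, e=2. No two conflicting variables share a register.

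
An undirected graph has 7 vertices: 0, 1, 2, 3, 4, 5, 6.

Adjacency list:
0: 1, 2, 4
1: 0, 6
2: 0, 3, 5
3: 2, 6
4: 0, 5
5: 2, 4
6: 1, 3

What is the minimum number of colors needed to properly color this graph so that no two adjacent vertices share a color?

The cycle 2-0-1-6-3-2 has odd length 5, so it cannot be 2-colored; at least 3 colors are needed.
A valid assignment using 3 colors: 0=a, 1=b, 2=b, 3=a, 4=b, 5=a, 6=c. No two adjacent vertices share a color.

3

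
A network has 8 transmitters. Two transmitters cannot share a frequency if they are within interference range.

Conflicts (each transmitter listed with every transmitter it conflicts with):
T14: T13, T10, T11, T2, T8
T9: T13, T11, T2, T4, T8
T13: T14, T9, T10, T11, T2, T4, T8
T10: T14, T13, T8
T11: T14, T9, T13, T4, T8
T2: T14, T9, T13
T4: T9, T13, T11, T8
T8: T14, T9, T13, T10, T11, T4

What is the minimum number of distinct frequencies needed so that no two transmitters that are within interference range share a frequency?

T9, T13, T11, T4, T8 are mutually in conflict, so at least 5 frequencies are needed.
5 frequencies suffice: frequency 1 → {T13}; frequency 2 → {T2, T8}; frequency 3 → {T14, T9}; frequency 4 → {T10, T11}; frequency 5 → {T4}. No two conflicting transmitters share a frequency.

5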